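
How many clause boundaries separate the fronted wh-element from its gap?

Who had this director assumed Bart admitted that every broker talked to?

2

"who" is extracted from the PP object of "talked".
Boundaries crossed, outermost first: [Ø], [that] — 2 in total.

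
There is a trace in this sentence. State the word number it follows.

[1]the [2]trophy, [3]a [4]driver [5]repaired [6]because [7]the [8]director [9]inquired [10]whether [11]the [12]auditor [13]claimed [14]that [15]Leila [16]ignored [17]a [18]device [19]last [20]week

The displaced element is "the trophy" (word 2).
It functions as the direct object of "repaired", so the gap sits immediately after word 5 ("repaired").
Base order: A driver repaired the trophy because the director inquired whether the auditor claimed that Leila ignored a device last week.

5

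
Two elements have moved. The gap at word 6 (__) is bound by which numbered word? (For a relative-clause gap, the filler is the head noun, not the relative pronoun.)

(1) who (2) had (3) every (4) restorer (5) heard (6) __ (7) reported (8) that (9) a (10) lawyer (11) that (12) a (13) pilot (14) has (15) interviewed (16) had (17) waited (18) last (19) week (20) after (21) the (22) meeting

1

The marked gap is the subject of "reported".
Its filler is the fronted wh-phrase "who", at word 1.
(The other dependency links word 10 to a gap after word 15.)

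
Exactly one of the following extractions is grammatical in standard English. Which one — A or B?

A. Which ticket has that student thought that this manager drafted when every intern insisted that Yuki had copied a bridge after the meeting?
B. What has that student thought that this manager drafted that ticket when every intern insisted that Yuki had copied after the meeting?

A

In B, the wh-phrase is extracted from inside an adjunct island (introduced by "when"), which blocks movement.
In A, the extraction path crosses only that-complement boundaries, which are transparent.
So A is grammatical.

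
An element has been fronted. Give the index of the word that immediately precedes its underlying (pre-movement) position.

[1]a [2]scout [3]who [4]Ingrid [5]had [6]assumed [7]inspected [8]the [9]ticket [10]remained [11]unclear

The displaced element is "a scout" (word 2).
It is linked across 1 clause boundary (Ø).
It functions as the subject of "inspected", so the gap sits immediately after word 6 ("assumed").
Base order: Ingrid had assumed a scout inspected the ticket.

6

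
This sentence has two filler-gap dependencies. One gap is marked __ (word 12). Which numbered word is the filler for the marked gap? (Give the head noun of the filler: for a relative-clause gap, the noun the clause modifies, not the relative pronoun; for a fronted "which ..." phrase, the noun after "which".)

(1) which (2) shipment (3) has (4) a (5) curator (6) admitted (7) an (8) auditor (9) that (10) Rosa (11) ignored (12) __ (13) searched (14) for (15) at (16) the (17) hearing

The marked gap is inside the relative clause, the direct object of "ignored".
Its filler is the head noun "auditor" (via "that"), at word 8.
(The other dependency links word 2 to a gap after word 14.)

8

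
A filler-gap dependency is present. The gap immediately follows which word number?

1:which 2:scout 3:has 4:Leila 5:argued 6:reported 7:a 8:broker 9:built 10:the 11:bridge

The displaced element is "which scout" (word 2).
It is linked across 1 clause boundary (Ø).
It functions as the subject of "reported", so the gap sits immediately after word 5 ("argued").
Base order: Leila has argued that which scout reported a broker built the bridge.

5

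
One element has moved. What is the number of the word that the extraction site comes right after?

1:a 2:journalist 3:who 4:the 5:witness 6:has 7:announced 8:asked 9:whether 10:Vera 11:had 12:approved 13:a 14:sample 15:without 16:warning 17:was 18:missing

7

The displaced element is "a journalist" (word 2).
It is linked across 1 clause boundary (Ø).
It functions as the subject of "asked", so the gap sits immediately after word 7 ("announced").
Base order: The witness has announced a journalist asked whether Vera had approved a sample without warning.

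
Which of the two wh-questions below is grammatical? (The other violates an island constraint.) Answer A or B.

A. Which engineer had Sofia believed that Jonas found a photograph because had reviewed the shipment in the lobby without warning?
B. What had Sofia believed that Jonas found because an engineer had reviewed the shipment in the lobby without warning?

In A, the wh-phrase is extracted from inside an adjunct island (introduced by "because"), which blocks movement.
In B, the extraction path crosses only that-complement boundaries, which are transparent.
So B is grammatical.

B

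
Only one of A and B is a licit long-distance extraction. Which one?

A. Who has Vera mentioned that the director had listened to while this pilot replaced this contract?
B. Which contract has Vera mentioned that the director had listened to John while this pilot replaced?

In B, the wh-phrase is extracted from inside an adjunct island (introduced by "while"), which blocks movement.
In A, the extraction path crosses only that-complement boundaries, which are transparent.
So A is grammatical.

A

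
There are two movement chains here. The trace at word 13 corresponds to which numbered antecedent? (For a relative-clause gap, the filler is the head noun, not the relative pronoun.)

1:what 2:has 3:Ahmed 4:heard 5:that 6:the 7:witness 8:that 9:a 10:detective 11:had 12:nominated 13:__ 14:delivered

The marked gap is inside the relative clause, the direct object of "nominated".
Its filler is the head noun "witness" (via "that"), at word 7.
(The other dependency links word 1 to a gap after word 14.)

7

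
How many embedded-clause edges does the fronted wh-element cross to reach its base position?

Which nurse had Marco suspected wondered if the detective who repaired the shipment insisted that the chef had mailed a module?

"which nurse" is extracted from the subject of "wondered".
Boundaries crossed, outermost first: [Ø] — 1 in total.

1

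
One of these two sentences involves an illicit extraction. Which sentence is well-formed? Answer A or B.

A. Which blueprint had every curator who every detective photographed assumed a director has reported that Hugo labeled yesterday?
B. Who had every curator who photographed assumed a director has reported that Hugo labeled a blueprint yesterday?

A

In B, the wh-phrase is extracted from inside a complex-NP island (relative clause) (introduced by "who"), which blocks movement.
In A, the extraction path crosses only that-complement boundaries, which are transparent.
So A is grammatical.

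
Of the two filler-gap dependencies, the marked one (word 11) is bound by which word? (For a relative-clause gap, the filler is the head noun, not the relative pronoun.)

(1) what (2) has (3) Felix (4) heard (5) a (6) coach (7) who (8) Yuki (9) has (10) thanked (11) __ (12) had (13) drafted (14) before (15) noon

6

The marked gap is inside the relative clause, the direct object of "thanked".
Its filler is the head noun "coach" (via "who"), at word 6.
(The other dependency links word 1 to a gap after word 13.)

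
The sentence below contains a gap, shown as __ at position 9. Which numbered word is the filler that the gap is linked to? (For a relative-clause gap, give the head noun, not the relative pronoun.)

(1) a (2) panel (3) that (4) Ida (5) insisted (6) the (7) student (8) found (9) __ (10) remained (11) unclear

The gap at 9 is the object of "found", inside a relative clause.
The relative pronoun is "that" (word 3); it is bound by the head noun immediately before it.
Its filler is the head noun "panel", at word 2.

2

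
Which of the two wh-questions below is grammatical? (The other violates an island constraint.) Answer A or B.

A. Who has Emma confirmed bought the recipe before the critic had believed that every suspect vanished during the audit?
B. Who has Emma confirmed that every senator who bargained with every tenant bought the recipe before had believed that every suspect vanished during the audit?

A

In B, the wh-phrase is extracted from inside an adjunct island (introduced by "before"), which blocks movement.
In A, the extraction path crosses only that-complement boundaries, which are transparent.
So A is grammatical.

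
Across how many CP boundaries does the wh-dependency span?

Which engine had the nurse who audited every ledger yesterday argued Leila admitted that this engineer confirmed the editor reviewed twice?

"which engine" is extracted from the object of "reviewed".
Boundaries crossed, outermost first: [Ø], [that], [Ø] — 3 in total.

3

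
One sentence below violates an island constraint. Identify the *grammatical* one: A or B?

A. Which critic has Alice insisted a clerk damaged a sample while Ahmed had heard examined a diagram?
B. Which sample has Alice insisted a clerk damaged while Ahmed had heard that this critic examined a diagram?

In A, the wh-phrase is extracted from inside an adjunct island (introduced by "while"), which blocks movement.
In B, the extraction path crosses only that-complement boundaries, which are transparent.
So B is grammatical.

B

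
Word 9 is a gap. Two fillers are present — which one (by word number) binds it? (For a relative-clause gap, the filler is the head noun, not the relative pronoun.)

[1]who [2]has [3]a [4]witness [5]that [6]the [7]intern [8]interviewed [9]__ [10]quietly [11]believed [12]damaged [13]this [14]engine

The marked gap is inside the relative clause, the direct object of "interviewed".
Its filler is the head noun "witness" (via "that"), at word 4.
(The other dependency links word 1 to a gap after word 11.)

4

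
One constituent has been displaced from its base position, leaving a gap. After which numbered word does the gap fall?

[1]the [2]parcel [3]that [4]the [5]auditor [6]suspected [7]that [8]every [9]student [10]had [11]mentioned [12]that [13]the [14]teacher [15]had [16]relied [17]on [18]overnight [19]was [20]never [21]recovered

17

The displaced element is "the parcel" (word 2).
It is linked across 2 clause boundaries (that → that).
It functions as the object of the preposition "on" of "relied", so the gap sits immediately after word 17 ("on").
Base order: The auditor suspected that every student had mentioned that the teacher had relied on the parcel overnight.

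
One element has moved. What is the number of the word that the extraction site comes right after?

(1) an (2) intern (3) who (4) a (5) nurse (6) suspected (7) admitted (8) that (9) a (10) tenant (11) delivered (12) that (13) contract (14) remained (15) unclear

The displaced element is "an intern" (word 2).
It is linked across 1 clause boundary (Ø).
It functions as the subject of "admitted", so the gap sits immediately after word 6 ("suspected").
Base order: A nurse suspected that an intern admitted that a tenant delivered that contract.

6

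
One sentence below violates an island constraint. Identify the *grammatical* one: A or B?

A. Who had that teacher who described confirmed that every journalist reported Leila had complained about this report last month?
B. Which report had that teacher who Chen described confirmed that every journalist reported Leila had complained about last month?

B

In A, the wh-phrase is extracted from inside a complex-NP island (relative clause) (introduced by "who"), which blocks movement.
In B, the extraction path crosses only that-complement boundaries, which are transparent.
So B is grammatical.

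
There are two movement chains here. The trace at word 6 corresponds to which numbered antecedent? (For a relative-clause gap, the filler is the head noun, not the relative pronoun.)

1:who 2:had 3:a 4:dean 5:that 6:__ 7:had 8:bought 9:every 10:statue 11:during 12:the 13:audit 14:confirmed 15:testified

4

The marked gap is inside the relative clause, the subject of "bought".
Its filler is the head noun "dean" (via "that"), at word 4.
(The other dependency links word 1 to a gap after word 14.)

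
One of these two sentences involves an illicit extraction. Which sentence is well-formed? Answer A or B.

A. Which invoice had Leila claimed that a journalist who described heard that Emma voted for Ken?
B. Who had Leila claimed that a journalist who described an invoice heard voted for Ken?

In A, the wh-phrase is extracted from inside a complex-NP island (relative clause) (introduced by "who"), which blocks movement.
In B, the extraction path crosses only that-complement boundaries, which are transparent.
So B is grammatical.

B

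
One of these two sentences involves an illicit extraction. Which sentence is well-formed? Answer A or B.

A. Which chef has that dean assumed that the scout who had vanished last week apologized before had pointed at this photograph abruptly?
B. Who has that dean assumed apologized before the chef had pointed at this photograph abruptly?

B

In A, the wh-phrase is extracted from inside an adjunct island (introduced by "before"), which blocks movement.
In B, the extraction path crosses only that-complement boundaries, which are transparent.
So B is grammatical.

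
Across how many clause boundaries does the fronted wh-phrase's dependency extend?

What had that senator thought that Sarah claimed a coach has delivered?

"what" is extracted from the object of "delivered".
Boundaries crossed, outermost first: [that], [Ø] — 2 in total.

2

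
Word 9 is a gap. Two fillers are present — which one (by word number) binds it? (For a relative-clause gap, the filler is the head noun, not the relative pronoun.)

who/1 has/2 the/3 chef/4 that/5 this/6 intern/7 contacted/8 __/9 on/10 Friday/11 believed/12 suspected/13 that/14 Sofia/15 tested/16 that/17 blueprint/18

4

The marked gap is inside the relative clause, the direct object of "contacted".
Its filler is the head noun "chef" (via "that"), at word 4.
(The other dependency links word 1 to a gap after word 12.)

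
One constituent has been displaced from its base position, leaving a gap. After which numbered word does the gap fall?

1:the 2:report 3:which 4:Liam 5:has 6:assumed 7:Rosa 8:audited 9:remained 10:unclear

The displaced element is "the report" (word 2).
It is linked across 1 clause boundary (Ø).
It functions as the direct object of "audited", so the gap sits immediately after word 8 ("audited").
Base order: Liam has assumed Rosa audited the report.

8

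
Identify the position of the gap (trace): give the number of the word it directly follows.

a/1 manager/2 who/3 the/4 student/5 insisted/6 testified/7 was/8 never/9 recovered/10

The displaced element is "a manager" (word 2).
It is linked across 1 clause boundary (Ø).
It functions as the subject of "testified", so the gap sits immediately after word 6 ("insisted").
Base order: The student insisted that a manager testified.

6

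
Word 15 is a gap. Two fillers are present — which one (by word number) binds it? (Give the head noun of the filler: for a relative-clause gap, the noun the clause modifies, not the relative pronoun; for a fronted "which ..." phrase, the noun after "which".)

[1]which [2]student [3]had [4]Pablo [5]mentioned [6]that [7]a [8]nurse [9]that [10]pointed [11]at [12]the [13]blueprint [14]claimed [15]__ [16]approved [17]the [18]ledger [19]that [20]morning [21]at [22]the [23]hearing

2

The marked gap is the subject of "approved".
Its filler is the fronted wh-phrase "which student", at word 2.
(The other dependency links word 8 to a gap after word 9.)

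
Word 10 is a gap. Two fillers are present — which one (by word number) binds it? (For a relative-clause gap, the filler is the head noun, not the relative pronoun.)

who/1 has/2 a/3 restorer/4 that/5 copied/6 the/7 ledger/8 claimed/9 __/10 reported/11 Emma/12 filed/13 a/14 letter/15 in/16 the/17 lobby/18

The marked gap is the subject of "reported".
Its filler is the fronted wh-phrase "who", at word 1.
(The other dependency links word 4 to a gap after word 5.)

1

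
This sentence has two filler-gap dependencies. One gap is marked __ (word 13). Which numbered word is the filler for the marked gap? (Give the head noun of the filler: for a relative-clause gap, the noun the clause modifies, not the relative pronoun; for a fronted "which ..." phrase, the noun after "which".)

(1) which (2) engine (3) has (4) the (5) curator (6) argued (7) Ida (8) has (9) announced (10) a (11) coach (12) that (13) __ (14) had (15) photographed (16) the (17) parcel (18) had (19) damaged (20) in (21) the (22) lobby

The marked gap is inside the relative clause, the subject of "photographed".
Its filler is the head noun "coach" (via "that"), at word 11.
(The other dependency links word 2 to a gap after word 19.)

11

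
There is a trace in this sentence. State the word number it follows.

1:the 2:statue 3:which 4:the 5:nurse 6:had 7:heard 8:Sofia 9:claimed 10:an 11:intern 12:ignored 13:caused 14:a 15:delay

12

The displaced element is "the statue" (word 2).
It is linked across 2 clause boundaries (Ø → Ø).
It functions as the direct object of "ignored", so the gap sits immediately after word 12 ("ignored").
Base order: The nurse had heard Sofia claimed an intern ignored the statue.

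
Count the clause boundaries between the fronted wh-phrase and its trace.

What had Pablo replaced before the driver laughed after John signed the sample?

0

"what" originates inside the matrix clause — no clause boundary is crossed.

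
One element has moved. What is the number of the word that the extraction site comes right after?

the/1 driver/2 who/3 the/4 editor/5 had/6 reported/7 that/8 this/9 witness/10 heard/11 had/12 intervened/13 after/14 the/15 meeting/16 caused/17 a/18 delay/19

11

The displaced element is "the driver" (word 2).
It is linked across 2 clause boundaries (that → Ø).
It functions as the subject of "intervened", so the gap sits immediately after word 11 ("heard").
Base order: The editor had reported that this witness heard that the driver had intervened after the meeting.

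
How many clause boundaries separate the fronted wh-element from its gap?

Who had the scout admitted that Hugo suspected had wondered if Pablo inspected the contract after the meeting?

"who" is extracted from the subject of "wondered".
Boundaries crossed, outermost first: [that], [Ø] — 2 in total.

2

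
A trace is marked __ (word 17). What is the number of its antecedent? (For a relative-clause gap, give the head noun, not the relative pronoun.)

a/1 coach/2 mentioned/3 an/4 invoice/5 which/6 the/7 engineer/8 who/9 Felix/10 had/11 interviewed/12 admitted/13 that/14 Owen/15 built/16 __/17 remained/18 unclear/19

5

The gap at 17 is the object of "built", inside a relative clause.
The relative pronoun is "which" (word 6); it is bound by the head noun immediately before it.
Its filler is the head noun "invoice", at word 5.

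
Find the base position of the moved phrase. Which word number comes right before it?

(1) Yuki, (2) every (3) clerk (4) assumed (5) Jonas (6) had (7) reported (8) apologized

7

The displaced element is "Yuki" (word 1).
It is linked across 2 clause boundaries (Ø → Ø).
It functions as the subject of "apologized", so the gap sits immediately after word 7 ("reported").
Base order: Every clerk assumed Jonas had reported Yuki apologized.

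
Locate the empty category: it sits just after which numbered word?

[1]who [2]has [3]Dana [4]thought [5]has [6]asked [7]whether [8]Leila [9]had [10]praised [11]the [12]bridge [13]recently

The displaced element is "who" (word 1).
It is linked across 1 clause boundary (Ø).
It functions as the subject of "asked", so the gap sits immediately after word 4 ("thought").
Base order: Dana has thought that who has asked whether Leila had praised the bridge recently.

4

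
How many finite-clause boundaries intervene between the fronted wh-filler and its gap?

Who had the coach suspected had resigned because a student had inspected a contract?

"who" is extracted from the subject of "resigned".
Boundaries crossed, outermost first: [Ø] — 1 in total.

1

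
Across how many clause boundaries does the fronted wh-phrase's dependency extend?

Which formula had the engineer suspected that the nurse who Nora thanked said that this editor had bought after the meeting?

2

"which formula" is extracted from the object of "bought".
Boundaries crossed, outermost first: [that], [that] — 2 in total.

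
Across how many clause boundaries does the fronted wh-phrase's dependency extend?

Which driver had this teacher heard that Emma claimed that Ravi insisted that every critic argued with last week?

"which driver" is extracted from the PP object of "argued".
Boundaries crossed, outermost first: [that], [that], [that] — 3 in total.

3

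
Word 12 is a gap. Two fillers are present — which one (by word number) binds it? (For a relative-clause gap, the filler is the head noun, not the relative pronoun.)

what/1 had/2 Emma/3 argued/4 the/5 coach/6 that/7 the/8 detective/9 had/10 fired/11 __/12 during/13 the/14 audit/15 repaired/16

6

The marked gap is inside the relative clause, the direct object of "fired".
Its filler is the head noun "coach" (via "that"), at word 6.
(The other dependency links word 1 to a gap after word 16.)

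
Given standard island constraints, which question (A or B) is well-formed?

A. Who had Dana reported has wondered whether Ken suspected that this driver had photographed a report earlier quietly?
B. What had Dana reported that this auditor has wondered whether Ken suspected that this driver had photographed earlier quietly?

In B, the wh-phrase is extracted from inside a wh-island (introduced by "whether"), which blocks movement.
In A, the extraction path crosses only that-complement boundaries, which are transparent.
So A is grammatical.

A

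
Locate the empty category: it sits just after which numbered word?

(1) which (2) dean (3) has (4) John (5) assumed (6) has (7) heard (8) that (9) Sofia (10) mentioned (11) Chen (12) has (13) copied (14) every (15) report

The displaced element is "which dean" (word 2).
It is linked across 1 clause boundary (Ø).
It functions as the subject of "heard", so the gap sits immediately after word 5 ("assumed").
Base order: John has assumed that which dean has heard that Sofia mentioned Chen has copied every report.

5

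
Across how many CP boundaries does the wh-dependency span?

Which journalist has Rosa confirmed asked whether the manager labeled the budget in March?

"which journalist" is extracted from the subject of "asked".
Boundaries crossed, outermost first: [Ø] — 1 in total.

1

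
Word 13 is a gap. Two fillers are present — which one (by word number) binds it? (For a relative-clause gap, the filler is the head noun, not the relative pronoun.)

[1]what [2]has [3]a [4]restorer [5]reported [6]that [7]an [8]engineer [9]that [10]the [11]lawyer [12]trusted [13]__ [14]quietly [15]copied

The marked gap is inside the relative clause, the direct object of "trusted".
Its filler is the head noun "engineer" (via "that"), at word 8.
(The other dependency links word 1 to a gap after word 15.)

8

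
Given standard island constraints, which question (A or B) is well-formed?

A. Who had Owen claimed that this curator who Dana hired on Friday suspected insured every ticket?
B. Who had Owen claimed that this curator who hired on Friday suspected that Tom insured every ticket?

A

In B, the wh-phrase is extracted from inside a complex-NP island (relative clause) (introduced by "who"), which blocks movement.
In A, the extraction path crosses only that-complement boundaries, which are transparent.
So A is grammatical.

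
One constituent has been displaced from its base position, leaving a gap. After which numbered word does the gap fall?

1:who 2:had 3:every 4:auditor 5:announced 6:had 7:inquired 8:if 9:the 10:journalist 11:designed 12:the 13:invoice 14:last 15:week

5

The displaced element is "who" (word 1).
It is linked across 1 clause boundary (Ø).
It functions as the subject of "inquired", so the gap sits immediately after word 5 ("announced").
Base order: Every auditor had announced that who had inquired if the journalist designed the invoice last week.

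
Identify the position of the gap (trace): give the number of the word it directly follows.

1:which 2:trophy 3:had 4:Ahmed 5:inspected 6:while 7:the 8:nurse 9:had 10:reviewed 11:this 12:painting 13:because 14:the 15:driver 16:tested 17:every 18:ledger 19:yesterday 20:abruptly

5

The displaced element is "which trophy" (word 2).
It functions as the direct object of "inspected", so the gap sits immediately after word 5 ("inspected").
Base order: Ahmed had inspected which trophy while the nurse had reviewed this painting because the driver tested every ledger yesterday abruptly.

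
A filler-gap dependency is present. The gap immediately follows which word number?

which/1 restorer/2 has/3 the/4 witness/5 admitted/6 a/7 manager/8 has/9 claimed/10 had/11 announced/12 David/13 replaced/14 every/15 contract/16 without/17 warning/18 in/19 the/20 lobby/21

10

The displaced element is "which restorer" (word 2).
It is linked across 2 clause boundaries (Ø → Ø).
It functions as the subject of "announced", so the gap sits immediately after word 10 ("claimed").
Base order: The witness has admitted a manager has claimed which restorer had announced David replaced every contract without warning in the lobby.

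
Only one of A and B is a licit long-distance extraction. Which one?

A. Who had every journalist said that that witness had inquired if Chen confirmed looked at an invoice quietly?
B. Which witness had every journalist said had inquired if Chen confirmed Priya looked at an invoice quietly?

In A, the wh-phrase is extracted from inside a wh-island (introduced by "if"), which blocks movement.
In B, the extraction path crosses only that-complement boundaries, which are transparent.
So B is grammatical.

B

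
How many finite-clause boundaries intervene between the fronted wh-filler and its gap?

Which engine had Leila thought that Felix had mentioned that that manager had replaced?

"which engine" is extracted from the object of "replaced".
Boundaries crossed, outermost first: [that], [that] — 2 in total.

2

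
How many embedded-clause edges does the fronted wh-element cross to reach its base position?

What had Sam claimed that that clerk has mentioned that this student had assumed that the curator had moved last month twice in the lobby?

3

"what" is extracted from the object of "moved".
Boundaries crossed, outermost first: [that], [that], [that] — 3 in total.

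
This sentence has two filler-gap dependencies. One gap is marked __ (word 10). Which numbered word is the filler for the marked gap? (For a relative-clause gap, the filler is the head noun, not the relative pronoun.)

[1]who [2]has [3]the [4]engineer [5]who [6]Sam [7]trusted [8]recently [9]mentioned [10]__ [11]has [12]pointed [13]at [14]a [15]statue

1

The marked gap is the subject of "pointed".
Its filler is the fronted wh-phrase "who", at word 1.
(The other dependency links word 4 to a gap after word 7.)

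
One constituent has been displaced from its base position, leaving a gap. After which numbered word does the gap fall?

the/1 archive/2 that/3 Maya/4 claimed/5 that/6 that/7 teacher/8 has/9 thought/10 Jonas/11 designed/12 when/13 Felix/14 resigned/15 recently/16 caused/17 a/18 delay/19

12

The displaced element is "the archive" (word 2).
It is linked across 2 clause boundaries (that → Ø).
It functions as the direct object of "designed", so the gap sits immediately after word 12 ("designed").
Base order: Maya claimed that that teacher has thought Jonas designed the archive when Felix resigned recently.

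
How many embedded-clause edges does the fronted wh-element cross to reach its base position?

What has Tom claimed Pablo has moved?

1

"what" is extracted from the object of "moved".
Boundaries crossed, outermost first: [Ø] — 1 in total.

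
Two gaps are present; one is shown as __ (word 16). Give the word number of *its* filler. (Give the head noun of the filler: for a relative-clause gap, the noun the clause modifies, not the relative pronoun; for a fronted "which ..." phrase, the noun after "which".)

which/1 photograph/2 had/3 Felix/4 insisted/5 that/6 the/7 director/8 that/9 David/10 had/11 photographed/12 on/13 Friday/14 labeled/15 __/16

2

The marked gap is the direct object of "labeled".
Its filler is the fronted wh-phrase "which photograph", at word 2.
(The other dependency links word 8 to a gap after word 12.)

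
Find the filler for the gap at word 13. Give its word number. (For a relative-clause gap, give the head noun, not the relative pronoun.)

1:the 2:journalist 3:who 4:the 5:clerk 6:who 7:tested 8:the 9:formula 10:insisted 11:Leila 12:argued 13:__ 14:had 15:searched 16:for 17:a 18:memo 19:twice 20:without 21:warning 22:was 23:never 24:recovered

2

The gap at 13 is the subject of "searched", inside a relative clause.
The relative pronoun is "who" (word 3); it is bound by the head noun immediately before it.
Its filler is the head noun "journalist", at word 2.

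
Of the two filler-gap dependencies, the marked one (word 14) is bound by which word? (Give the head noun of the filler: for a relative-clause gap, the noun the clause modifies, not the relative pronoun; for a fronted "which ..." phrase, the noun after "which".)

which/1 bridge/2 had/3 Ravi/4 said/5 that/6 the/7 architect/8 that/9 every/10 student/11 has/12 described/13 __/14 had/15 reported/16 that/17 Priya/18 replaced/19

8

The marked gap is inside the relative clause, the direct object of "described".
Its filler is the head noun "architect" (via "that"), at word 8.
(The other dependency links word 2 to a gap after word 19.)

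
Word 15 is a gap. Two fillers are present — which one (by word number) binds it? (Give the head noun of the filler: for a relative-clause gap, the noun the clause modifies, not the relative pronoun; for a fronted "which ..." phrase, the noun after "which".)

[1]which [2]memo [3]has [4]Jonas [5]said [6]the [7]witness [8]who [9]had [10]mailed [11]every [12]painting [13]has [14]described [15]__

The marked gap is the direct object of "described".
Its filler is the fronted wh-phrase "which memo", at word 2.
(The other dependency links word 7 to a gap after word 8.)

2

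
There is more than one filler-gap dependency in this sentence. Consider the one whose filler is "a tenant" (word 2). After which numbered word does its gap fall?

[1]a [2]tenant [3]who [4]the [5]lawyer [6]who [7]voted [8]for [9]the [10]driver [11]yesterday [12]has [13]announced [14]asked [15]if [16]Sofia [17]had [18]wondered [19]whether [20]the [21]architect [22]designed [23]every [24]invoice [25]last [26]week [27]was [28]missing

13

The displaced element is "a tenant" (word 2).
It is linked across 1 clause boundary (Ø).
It functions as the subject of "asked", so the gap sits immediately after word 13 ("announced").
Base order: The lawyer who voted for the driver yesterday has announced that a tenant asked if Sofia had wondered whether the architect designed every invoice last week.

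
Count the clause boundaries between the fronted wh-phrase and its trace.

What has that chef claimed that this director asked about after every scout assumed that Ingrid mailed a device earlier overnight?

1

"what" is extracted from the PP object of "asked".
Boundaries crossed, outermost first: [that] — 1 in total.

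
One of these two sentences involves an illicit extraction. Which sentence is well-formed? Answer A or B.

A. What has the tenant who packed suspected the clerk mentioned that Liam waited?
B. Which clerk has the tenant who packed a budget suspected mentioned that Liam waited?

B

In A, the wh-phrase is extracted from inside a complex-NP island (relative clause) (introduced by "who"), which blocks movement.
In B, the extraction path crosses only that-complement boundaries, which are transparent.
So B is grammatical.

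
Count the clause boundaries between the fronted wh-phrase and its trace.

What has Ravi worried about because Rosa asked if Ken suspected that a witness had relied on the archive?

"what" originates inside the matrix clause — no clause boundary is crossed.

0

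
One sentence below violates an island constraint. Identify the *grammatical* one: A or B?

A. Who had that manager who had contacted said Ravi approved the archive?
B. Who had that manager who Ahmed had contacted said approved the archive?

B

In A, the wh-phrase is extracted from inside a complex-NP island (relative clause) (introduced by "who"), which blocks movement.
In B, the extraction path crosses only that-complement boundaries, which are transparent.
So B is grammatical.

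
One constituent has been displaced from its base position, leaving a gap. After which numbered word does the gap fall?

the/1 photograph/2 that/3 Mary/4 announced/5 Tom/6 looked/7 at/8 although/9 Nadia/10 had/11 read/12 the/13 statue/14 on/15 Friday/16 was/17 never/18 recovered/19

8

The displaced element is "the photograph" (word 2).
It is linked across 1 clause boundary (Ø).
It functions as the object of the preposition "at" of "looked", so the gap sits immediately after word 8 ("at").
Base order: Mary announced Tom looked at the photograph although Nadia had read the statue on Friday.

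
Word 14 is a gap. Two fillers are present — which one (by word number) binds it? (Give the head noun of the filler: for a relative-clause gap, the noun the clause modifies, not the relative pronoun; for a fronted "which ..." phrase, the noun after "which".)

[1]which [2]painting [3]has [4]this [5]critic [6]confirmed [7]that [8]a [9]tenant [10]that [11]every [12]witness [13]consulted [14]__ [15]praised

The marked gap is inside the relative clause, the direct object of "consulted".
Its filler is the head noun "tenant" (via "that"), at word 9.
(The other dependency links word 2 to a gap after word 15.)

9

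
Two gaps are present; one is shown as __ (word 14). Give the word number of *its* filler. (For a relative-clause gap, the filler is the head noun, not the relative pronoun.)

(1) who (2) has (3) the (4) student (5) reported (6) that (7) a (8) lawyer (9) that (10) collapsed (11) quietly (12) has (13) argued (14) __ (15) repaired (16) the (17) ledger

1

The marked gap is the subject of "repaired".
Its filler is the fronted wh-phrase "who", at word 1.
(The other dependency links word 8 to a gap after word 9.)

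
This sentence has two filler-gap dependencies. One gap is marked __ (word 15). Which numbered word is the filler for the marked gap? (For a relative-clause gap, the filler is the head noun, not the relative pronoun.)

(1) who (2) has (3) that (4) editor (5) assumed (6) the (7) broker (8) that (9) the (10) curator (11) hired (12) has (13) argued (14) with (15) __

1

The marked gap is the object of the preposition "with" of "argued".
Its filler is the fronted wh-phrase "who", at word 1.
(The other dependency links word 7 to a gap after word 11.)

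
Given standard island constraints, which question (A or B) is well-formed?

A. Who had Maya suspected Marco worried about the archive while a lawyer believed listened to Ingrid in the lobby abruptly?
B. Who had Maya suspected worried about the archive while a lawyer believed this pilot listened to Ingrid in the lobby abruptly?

In A, the wh-phrase is extracted from inside an adjunct island (introduced by "while"), which blocks movement.
In B, the extraction path crosses only that-complement boundaries, which are transparent.
So B is grammatical.

B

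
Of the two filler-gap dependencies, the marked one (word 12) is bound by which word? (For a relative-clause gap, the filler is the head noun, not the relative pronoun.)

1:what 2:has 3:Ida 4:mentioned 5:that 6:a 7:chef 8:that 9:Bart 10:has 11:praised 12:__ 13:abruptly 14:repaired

7

The marked gap is inside the relative clause, the direct object of "praised".
Its filler is the head noun "chef" (via "that"), at word 7.
(The other dependency links word 1 to a gap after word 14.)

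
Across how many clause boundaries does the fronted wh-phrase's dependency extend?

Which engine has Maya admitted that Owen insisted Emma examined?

2

"which engine" is extracted from the object of "examined".
Boundaries crossed, outermost first: [that], [Ø] — 2 in total.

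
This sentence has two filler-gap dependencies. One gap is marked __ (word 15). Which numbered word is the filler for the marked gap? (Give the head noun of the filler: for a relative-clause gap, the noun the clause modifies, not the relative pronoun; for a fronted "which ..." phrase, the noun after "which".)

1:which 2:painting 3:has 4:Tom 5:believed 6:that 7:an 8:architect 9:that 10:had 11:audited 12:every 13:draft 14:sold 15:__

2

The marked gap is the direct object of "sold".
Its filler is the fronted wh-phrase "which painting", at word 2.
(The other dependency links word 8 to a gap after word 9.)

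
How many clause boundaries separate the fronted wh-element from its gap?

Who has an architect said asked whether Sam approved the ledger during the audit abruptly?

1

"who" is extracted from the subject of "asked".
Boundaries crossed, outermost first: [Ø] — 1 in total.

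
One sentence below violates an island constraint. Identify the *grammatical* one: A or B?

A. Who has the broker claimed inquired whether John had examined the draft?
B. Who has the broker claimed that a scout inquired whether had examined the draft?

A

In B, the wh-phrase is extracted from inside a wh-island (introduced by "whether"), which blocks movement.
In A, the extraction path crosses only that-complement boundaries, which are transparent.
So A is grammatical.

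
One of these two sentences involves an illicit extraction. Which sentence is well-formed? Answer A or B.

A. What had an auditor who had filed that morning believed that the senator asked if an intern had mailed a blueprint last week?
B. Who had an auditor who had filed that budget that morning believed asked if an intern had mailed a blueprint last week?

In A, the wh-phrase is extracted from inside a complex-NP island (relative clause) (introduced by "who"), which blocks movement.
In B, the extraction path crosses only that-complement boundaries, which are transparent.
So B is grammatical.

B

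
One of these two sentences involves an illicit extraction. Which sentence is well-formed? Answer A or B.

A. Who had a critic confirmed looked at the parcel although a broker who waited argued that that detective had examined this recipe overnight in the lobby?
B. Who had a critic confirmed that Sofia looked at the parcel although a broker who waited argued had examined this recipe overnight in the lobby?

A

In B, the wh-phrase is extracted from inside an adjunct island (introduced by "although"), which blocks movement.
In A, the extraction path crosses only that-complement boundaries, which are transparent.
So A is grammatical.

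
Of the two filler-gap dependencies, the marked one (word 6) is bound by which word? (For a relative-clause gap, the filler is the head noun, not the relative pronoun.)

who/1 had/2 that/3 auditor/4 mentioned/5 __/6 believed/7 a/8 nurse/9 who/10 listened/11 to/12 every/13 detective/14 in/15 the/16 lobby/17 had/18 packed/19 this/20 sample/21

1

The marked gap is the subject of "believed".
Its filler is the fronted wh-phrase "who", at word 1.
(The other dependency links word 9 to a gap after word 10.)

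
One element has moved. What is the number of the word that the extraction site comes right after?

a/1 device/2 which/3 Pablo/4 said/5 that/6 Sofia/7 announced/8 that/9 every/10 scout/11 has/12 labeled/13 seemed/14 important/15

13

The displaced element is "a device" (word 2).
It is linked across 2 clause boundaries (that → that).
It functions as the direct object of "labeled", so the gap sits immediately after word 13 ("labeled").
Base order: Pablo said that Sofia announced that every scout has labeled a device.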